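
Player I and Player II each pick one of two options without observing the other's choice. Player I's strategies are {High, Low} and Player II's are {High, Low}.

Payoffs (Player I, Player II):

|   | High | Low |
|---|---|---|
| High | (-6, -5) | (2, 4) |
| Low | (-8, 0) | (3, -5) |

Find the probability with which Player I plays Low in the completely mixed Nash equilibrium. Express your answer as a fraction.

9/14

Let p be the probability that Player I plays High. In a completely mixed equilibrium, Player II must be indifferent between High and Low.
Player II's expected payoff from High is −5p; from Low it is 4p − 5(1−p).
Setting these equal: −5p = 9p − 5, so p = 5/14.
Therefore Player I plays Low with probability 1 − 5/14 = 9/14.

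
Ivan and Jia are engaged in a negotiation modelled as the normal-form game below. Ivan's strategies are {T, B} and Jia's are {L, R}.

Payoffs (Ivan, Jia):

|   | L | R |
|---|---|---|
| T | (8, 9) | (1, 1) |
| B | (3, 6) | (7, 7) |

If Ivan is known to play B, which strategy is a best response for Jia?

Against B, Jia earns 6 from L and 7 from R.
So R is the best response.

R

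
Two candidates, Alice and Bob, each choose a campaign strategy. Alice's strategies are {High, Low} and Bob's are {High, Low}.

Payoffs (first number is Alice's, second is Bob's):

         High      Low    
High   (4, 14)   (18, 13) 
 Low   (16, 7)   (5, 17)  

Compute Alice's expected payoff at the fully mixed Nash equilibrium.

268/25

First find y, the probability Bob plays High, from Alice's indifference between High and Low: 4y + 18(1−y) = 16y + 5(1−y), giving y = 13/25.
Since Alice is indifferent in equilibrium, Alice's expected payoff equals the payoff from either row against (13/25, 12/25). Using High: 4(13/25) + 18(12/25) = 268/25.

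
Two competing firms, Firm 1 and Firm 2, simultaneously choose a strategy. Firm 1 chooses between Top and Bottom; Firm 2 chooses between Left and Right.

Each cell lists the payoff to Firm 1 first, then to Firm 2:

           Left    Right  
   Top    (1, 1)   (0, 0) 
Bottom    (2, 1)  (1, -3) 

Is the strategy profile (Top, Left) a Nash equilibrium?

No

At (Top, Left), Firm 1 earns 1; switching to Bottom would give 2, so Firm 1 would deviate.
Firm 2 earns 1; switching to Right would give 0, so Firm 2 has no profitable deviation.
Since at least one player can profitably deviate, this is not a Nash equilibrium.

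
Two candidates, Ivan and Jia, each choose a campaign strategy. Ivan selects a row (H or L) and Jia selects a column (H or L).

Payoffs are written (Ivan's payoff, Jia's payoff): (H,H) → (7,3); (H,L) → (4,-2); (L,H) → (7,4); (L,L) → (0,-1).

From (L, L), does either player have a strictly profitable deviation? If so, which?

Both

Ivan at (L, L) earns 0; deviating to H yields 4 — a strict improvement.
Jia earns -1; deviating to H yields 4 — a strict improvement.
Both Ivan and Jia have strictly profitable deviations.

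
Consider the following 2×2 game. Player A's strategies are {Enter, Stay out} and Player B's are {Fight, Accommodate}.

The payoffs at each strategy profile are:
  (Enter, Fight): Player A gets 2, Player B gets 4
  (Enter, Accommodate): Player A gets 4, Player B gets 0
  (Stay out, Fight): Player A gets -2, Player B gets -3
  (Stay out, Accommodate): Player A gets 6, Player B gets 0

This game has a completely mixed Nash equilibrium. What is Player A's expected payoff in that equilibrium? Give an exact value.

First find q, the probability Player B plays Fight, from Player A's indifference between Enter and Stay out: 2q + 4(1−q) = −2q + 6(1−q), giving q = 1/3.
Since Player A is indifferent in equilibrium, Player A's expected payoff equals the payoff from either row against (1/3, 2/3). Using Enter: 2(1/3) + 4(2/3) = 10/3.

10/3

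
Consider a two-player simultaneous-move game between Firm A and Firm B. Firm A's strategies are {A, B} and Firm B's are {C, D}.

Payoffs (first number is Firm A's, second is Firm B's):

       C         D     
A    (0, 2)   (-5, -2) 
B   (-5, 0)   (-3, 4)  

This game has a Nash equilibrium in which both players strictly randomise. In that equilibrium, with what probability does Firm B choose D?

Let c be the probability that Firm B plays C. In a completely mixed equilibrium, Firm A must be indifferent between A and B.
Firm A's expected payoff from A is −5(1−c); from B it is −5c − 3(1−c).
Setting these equal: 5c − 5 = −2c − 3, so c = 2/7.
Therefore Firm B plays D with probability 1 − 2/7 = 5/7.

5/7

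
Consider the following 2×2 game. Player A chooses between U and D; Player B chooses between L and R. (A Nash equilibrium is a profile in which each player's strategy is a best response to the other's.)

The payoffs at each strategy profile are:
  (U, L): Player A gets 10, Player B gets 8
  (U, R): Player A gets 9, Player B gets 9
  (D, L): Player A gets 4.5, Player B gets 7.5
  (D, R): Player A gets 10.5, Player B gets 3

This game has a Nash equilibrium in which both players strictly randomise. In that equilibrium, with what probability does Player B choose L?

Let y be the probability that Player B plays L. In a completely mixed equilibrium, Player A must be indifferent between U and D.
Player A's expected payoff from U is 10y + 9(1−y); from D it is 4.5y + 10.5(1−y).
Setting these equal: y + 9 = −6y + 10.5, so y = 3/14.

3/14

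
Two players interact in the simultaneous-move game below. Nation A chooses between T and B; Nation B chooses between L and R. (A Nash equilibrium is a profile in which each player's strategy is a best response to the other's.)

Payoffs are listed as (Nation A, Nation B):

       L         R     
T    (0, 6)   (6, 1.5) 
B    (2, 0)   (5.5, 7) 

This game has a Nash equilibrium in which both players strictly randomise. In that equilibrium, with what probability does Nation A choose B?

Let r be the probability that Nation A plays T. In a completely mixed equilibrium, Nation B must be indifferent between L and R.
Nation B's expected payoff from L is 6r; from R it is 1.5r + 7(1−r).
Setting these equal: 6r = −5.5r + 7, so r = 14/23.
Therefore Nation A plays B with probability 1 − 14/23 = 9/23.

9/23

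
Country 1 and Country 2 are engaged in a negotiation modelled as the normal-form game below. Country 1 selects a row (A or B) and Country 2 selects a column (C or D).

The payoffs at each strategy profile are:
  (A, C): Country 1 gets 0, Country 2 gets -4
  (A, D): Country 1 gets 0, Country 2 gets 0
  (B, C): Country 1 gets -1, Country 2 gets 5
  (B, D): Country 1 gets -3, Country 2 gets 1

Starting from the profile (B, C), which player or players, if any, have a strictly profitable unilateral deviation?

Country 1

Country 1 at (B, C) earns -1; deviating to A yields 0 — a strict improvement.
Country 2 earns 5; deviating to D yields 1 — not better.
Only Country 1 has a strictly profitable deviation.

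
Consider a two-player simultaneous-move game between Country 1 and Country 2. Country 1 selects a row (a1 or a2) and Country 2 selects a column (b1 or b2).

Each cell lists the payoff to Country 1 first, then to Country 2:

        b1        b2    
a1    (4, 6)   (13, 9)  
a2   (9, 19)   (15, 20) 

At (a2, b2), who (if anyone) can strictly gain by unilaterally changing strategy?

Country 1 at (a2, b2) earns 15; deviating to a1 yields 13 — not better.
Country 2 earns 20; deviating to b1 yields 19 — not better.
Neither player can strictly improve; the profile is a Nash equilibrium.

Neither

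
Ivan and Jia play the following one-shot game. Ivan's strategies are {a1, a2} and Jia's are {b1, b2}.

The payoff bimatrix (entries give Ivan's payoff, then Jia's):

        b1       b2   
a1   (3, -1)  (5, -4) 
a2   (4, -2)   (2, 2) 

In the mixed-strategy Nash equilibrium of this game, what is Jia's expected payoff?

First find x, the probability Ivan plays a1, from Jia's indifference between b1 and b2: −x − 2(1−x) = −4x + 2(1−x), giving x = 4/7.
Since Jia is indifferent in equilibrium, Jia's expected payoff equals the payoff from either column against (4/7, 3/7). Using b1: −(4/7) − 2(3/7) = -10/7.

-10/7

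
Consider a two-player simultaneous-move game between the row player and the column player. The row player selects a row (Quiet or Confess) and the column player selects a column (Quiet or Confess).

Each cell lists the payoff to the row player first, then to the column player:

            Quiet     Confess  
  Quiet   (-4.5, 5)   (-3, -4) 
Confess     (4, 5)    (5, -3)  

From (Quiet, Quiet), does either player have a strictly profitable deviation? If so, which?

The row player

The row player at (Quiet, Quiet) earns -4.5; deviating to Confess yields 4 — a strict improvement.
The column player earns 5; deviating to Confess yields -4 — not better.
Only the row player has a strictly profitable deviation.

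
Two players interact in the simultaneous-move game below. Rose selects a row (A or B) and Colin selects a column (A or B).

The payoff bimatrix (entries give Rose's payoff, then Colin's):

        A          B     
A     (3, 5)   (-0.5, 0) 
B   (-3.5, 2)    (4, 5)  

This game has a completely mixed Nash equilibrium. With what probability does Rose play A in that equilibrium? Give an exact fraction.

3/8

Let r be the probability that Rose plays A. In a completely mixed equilibrium, Colin must be indifferent between A and B.
Colin's expected payoff from A is 5r + 2(1−r); from B it is 5(1−r).
Setting these equal: 3r + 2 = −5r + 5, so r = 3/8.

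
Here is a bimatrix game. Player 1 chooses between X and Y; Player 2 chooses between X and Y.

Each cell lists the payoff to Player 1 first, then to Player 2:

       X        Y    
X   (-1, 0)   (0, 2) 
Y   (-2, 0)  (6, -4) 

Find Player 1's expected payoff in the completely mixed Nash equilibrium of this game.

-6/7

First find y, the probability Player 2 plays X, from Player 1's indifference between X and Y: −y = −2y + 6(1−y), giving y = 6/7.
Since Player 1 is indifferent in equilibrium, Player 1's expected payoff equals the payoff from either row against (6/7, 1/7). Using X: −(6/7) = -6/7.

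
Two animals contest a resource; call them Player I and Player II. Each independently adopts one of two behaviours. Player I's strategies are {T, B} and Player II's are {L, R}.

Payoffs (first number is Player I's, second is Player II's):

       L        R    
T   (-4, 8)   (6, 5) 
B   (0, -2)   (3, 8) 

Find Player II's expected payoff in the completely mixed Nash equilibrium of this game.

74/13

First find x, the probability Player I plays T, from Player II's indifference between L and R: 8x − 2(1−x) = 5x + 8(1−x), giving x = 10/13.
Since Player II is indifferent in equilibrium, Player II's expected payoff equals the payoff from either column against (10/13, 3/13). Using L: 8(10/13) − 2(3/13) = 74/13.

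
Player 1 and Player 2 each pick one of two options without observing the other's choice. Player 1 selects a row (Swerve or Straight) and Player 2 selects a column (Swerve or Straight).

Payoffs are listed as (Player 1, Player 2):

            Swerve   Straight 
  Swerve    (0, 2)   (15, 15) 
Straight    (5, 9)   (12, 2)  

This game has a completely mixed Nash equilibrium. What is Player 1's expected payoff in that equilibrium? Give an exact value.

First find q, the probability Player 2 plays Swerve, from Player 1's indifference between Swerve and Straight: 15(1−q) = 5q + 12(1−q), giving q = 3/8.
Since Player 1 is indifferent in equilibrium, Player 1's expected payoff equals the payoff from either row against (3/8, 5/8). Using Swerve: 15(5/8) = 75/8.

75/8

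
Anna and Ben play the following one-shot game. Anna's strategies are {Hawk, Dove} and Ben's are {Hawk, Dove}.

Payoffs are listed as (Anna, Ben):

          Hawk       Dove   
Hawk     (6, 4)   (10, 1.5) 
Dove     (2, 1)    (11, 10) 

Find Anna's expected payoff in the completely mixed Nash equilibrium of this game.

46/5

First find q, the probability Ben plays Hawk, from Anna's indifference between Hawk and Dove: 6q + 10(1−q) = 2q + 11(1−q), giving q = 1/5.
Since Anna is indifferent in equilibrium, Anna's expected payoff equals the payoff from either row against (1/5, 4/5). Using Hawk: 6(1/5) + 10(4/5) = 46/5.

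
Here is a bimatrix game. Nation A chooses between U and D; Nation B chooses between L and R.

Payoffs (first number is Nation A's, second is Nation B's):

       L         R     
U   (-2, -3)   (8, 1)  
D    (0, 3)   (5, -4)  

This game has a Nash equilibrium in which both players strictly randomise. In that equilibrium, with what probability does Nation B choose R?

2/5

Let c be the probability that Nation B plays L. In a completely mixed equilibrium, Nation A must be indifferent between U and D.
Nation A's expected payoff from U is −2c + 8(1−c); from D it is 5(1−c).
Setting these equal: −10c + 8 = −5c + 5, so c = 3/5.
Therefore Nation B plays R with probability 1 − 3/5 = 2/5.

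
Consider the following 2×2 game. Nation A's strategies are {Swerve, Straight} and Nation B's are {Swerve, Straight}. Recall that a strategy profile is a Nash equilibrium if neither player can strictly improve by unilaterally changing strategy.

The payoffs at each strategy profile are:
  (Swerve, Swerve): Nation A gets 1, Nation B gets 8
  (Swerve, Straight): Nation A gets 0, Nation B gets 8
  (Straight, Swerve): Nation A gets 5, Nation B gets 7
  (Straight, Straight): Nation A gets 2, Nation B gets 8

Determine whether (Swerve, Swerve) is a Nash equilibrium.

At (Swerve, Swerve), Nation A earns 1; switching to Straight would give 5, so Nation A would deviate.
Nation B earns 8; switching to Straight would give 8, so Nation B has no profitable deviation.
Since at least one player can profitably deviate, this is not a Nash equilibrium.

No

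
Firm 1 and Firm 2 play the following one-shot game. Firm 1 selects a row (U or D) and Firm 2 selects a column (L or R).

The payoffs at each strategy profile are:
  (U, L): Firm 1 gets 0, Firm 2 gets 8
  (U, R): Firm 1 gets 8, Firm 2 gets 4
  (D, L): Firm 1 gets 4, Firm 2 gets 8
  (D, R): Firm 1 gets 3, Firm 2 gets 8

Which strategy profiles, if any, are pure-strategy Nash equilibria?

(U, L): Firm 1 prefers D (4 > 0) — not an equilibrium.
(U, R): Firm 2 prefers L (8 > 4) — not an equilibrium.
(D, L): Firm 1 gets 4 ≥ 0 from U, and Firm 2 gets 8 ≥ 8 from R — Nash equilibrium.
(D, R): Firm 1 prefers U (8 > 3) — not an equilibrium.

(D, L)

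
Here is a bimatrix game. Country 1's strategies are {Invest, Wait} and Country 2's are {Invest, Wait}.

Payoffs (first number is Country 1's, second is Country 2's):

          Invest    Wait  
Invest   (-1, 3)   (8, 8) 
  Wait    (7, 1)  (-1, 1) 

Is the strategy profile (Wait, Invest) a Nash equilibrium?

Yes

At (Wait, Invest), Country 1 earns 7; switching to Invest would give -1, so Country 1 has no profitable deviation.
Country 2 earns 1; switching to Wait would give 1, so Country 2 has no profitable deviation.
Neither player can gain by a unilateral deviation, so this profile is a Nash equilibrium.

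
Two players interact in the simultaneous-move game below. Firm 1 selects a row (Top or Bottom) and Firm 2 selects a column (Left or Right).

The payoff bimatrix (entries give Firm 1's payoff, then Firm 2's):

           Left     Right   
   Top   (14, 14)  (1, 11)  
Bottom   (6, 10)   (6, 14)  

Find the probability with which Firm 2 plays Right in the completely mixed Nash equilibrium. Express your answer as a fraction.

Let y be the probability that Firm 2 plays Left. In a completely mixed equilibrium, Firm 1 must be indifferent between Top and Bottom.
Firm 1's expected payoff from Top is 14y + (1−y); from Bottom it is 6y + 6(1−y).
Setting these equal: 13y + 1 = 6, so y = 5/13.
Therefore Firm 2 plays Right with probability 1 − 5/13 = 8/13.

8/13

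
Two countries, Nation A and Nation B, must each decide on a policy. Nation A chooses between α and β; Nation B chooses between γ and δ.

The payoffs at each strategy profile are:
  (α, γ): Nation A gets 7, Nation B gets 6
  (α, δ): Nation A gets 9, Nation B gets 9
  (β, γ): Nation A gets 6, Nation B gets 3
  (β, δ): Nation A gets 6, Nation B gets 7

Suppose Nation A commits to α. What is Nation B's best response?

Against α, Nation B earns 6 from γ and 9 from δ.
So δ is the best response.

δ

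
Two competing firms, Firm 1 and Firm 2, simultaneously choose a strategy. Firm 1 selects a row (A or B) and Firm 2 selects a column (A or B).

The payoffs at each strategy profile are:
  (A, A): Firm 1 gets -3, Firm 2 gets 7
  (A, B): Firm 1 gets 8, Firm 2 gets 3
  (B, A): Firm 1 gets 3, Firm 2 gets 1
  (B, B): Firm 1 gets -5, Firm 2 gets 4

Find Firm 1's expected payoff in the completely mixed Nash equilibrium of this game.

First find q, the probability Firm 2 plays A, from Firm 1's indifference between A and B: −3q + 8(1−q) = 3q − 5(1−q), giving q = 13/19.
Since Firm 1 is indifferent in equilibrium, Firm 1's expected payoff equals the payoff from either row against (13/19, 6/19). Using A: −3(13/19) + 8(6/19) = 9/19.

9/19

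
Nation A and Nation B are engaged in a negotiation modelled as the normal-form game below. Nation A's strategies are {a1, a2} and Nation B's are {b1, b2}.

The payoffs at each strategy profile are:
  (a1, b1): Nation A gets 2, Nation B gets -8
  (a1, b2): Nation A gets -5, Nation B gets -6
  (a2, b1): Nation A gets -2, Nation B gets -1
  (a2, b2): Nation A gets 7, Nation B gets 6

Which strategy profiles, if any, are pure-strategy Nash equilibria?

(a1, b1): Nation B prefers b2 (-6 > -8) — not an equilibrium.
(a1, b2): Nation A prefers a2 (7 > -5) — not an equilibrium.
(a2, b1): Nation A prefers a1 (2 > -2); Nation B prefers b2 (6 > -1) — not an equilibrium.
(a2, b2): Nation A gets 7 ≥ -5 from a1, and Nation B gets 6 ≥ -1 from b1 — Nash equilibrium.

(a2, b2)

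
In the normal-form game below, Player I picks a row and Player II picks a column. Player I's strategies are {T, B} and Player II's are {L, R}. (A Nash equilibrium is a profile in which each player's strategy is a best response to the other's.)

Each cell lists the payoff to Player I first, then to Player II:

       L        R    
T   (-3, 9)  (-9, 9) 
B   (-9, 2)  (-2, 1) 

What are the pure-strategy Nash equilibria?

(T, L): Player I gets -3 ≥ -9 from B, and Player II gets 9 ≥ 9 from R — Nash equilibrium.
(T, R): Player I prefers B (-2 > -9) — not an equilibrium.
(B, L): Player I prefers T (-3 > -9) — not an equilibrium.
(B, R): Player II prefers L (2 > 1) — not an equilibrium.

(T, L)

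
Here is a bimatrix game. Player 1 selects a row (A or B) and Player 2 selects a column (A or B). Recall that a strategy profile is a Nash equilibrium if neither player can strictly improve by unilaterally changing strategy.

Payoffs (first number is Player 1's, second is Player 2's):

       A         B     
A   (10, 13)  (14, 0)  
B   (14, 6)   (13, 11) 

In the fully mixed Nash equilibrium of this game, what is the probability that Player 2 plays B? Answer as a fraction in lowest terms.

Let q be the probability that Player 2 plays A. In a completely mixed equilibrium, Player 1 must be indifferent between A and B.
Player 1's expected payoff from A is 10q + 14(1−q); from B it is 14q + 13(1−q).
Setting these equal: −4q + 14 = q + 13, so q = 1/5.
Therefore Player 2 plays B with probability 1 − 1/5 = 4/5.

4/5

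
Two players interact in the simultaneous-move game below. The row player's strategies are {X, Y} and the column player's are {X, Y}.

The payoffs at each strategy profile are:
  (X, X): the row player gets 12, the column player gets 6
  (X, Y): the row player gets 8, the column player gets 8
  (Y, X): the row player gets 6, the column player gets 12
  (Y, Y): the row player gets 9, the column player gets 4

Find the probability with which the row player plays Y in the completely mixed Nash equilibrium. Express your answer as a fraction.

Let r be the probability that the row player plays X. In a completely mixed equilibrium, the column player must be indifferent between X and Y.
The column player's expected payoff from X is 6r + 12(1−r); from Y it is 8r + 4(1−r).
Setting these equal: −6r + 12 = 4r + 4, so r = 4/5.
Therefore the row player plays Y with probability 1 − 4/5 = 1/5.

1/5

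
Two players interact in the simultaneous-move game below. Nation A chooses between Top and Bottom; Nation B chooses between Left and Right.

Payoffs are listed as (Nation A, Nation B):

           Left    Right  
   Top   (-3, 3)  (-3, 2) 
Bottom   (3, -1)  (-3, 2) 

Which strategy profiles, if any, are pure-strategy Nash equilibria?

(Bottom, Right)

(Top, Left): Nation A prefers Bottom (3 > -3) — not an equilibrium.
(Top, Right): Nation B prefers Left (3 > 2) — not an equilibrium.
(Bottom, Left): Nation B prefers Right (2 > -1) — not an equilibrium.
(Bottom, Right): Nation A gets -3 ≥ -3 from Top, and Nation B gets 2 ≥ -1 from Left — Nash equilibrium.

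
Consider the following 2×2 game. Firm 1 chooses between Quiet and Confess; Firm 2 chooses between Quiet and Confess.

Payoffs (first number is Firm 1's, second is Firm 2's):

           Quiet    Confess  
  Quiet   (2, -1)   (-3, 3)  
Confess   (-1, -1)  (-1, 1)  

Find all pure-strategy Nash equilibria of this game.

(Quiet, Quiet): Firm 2 prefers Confess (3 > -1) — not an equilibrium.
(Quiet, Confess): Firm 1 prefers Confess (-1 > -3) — not an equilibrium.
(Confess, Quiet): Firm 1 prefers Quiet (2 > -1); Firm 2 prefers Confess (1 > -1) — not an equilibrium.
(Confess, Confess): Firm 1 gets -1 ≥ -3 from Quiet, and Firm 2 gets 1 ≥ -1 from Quiet — Nash equilibrium.

(Confess, Confess)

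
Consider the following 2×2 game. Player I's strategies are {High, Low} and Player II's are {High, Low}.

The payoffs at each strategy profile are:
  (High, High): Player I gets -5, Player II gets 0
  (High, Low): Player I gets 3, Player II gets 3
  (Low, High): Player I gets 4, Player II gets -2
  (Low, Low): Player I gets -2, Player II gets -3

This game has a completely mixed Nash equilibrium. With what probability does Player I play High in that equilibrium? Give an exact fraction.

Let x be the probability that Player I plays High. In a completely mixed equilibrium, Player II must be indifferent between High and Low.
Player II's expected payoff from High is −2(1−x); from Low it is 3x − 3(1−x).
Setting these equal: 2x − 2 = 6x − 3, so x = 1/4.

1/4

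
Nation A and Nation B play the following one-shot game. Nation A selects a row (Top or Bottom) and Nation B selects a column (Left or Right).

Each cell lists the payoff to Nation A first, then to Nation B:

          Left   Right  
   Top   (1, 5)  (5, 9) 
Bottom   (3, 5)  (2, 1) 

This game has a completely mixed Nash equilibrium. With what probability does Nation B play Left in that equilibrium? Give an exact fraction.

3/5

Let c be the probability that Nation B plays Left. In a completely mixed equilibrium, Nation A must be indifferent between Top and Bottom.
Nation A's expected payoff from Top is c + 5(1−c); from Bottom it is 3c + 2(1−c).
Setting these equal: −4c + 5 = c + 2, so c = 3/5.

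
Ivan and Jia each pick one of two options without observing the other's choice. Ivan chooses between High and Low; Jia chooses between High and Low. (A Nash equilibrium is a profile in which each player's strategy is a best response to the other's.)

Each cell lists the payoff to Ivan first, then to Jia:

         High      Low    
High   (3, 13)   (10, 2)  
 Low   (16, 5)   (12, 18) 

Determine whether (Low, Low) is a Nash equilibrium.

Yes

At (Low, Low), Ivan earns 12; switching to High would give 10, so Ivan has no profitable deviation.
Jia earns 18; switching to High would give 5, so Jia has no profitable deviation.
Neither player can gain by a unilateral deviation, so this profile is a Nash equilibrium.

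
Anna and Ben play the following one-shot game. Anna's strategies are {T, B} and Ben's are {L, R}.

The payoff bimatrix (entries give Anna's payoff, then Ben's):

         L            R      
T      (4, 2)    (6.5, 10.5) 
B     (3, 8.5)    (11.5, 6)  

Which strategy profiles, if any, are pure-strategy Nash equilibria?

none

(T, L): Ben prefers R (10.5 > 2) — not an equilibrium.
(T, R): Anna prefers B (11.5 > 6.5) — not an equilibrium.
(B, L): Anna prefers T (4 > 3) — not an equilibrium.
(B, R): Ben prefers L (8.5 > 6) — not an equilibrium.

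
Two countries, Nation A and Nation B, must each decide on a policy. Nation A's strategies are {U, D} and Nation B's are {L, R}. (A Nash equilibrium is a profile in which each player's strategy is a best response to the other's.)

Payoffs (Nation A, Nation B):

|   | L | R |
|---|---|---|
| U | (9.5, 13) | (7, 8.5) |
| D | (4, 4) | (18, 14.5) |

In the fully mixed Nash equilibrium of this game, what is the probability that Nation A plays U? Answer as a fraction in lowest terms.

7/10

Let r be the probability that Nation A plays U. In a completely mixed equilibrium, Nation B must be indifferent between L and R.
Nation B's expected payoff from L is 13r + 4(1−r); from R it is 8.5r + 14.5(1−r).
Setting these equal: 9r + 4 = −6r + 14.5, so r = 7/10.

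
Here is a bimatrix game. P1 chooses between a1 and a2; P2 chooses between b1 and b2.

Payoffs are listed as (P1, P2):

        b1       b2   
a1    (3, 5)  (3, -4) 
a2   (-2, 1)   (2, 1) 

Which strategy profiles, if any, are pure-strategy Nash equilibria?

(a1, b1): P1 gets 3 ≥ -2 from a2, and P2 gets 5 ≥ -4 from b2 — Nash equilibrium.
(a1, b2): P2 prefers b1 (5 > -4) — not an equilibrium.
(a2, b1): P1 prefers a1 (3 > -2) — not an equilibrium.
(a2, b2): P1 prefers a1 (3 > 2) — not an equilibrium.

(a1, b1)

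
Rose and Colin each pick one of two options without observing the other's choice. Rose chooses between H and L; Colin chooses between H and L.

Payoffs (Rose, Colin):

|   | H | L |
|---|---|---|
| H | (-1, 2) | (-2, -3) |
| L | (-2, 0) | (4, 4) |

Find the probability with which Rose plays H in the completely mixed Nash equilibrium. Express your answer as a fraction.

Let r be the probability that Rose plays H. In a completely mixed equilibrium, Colin must be indifferent between H and L.
Colin's expected payoff from H is 2r; from L it is −3r + 4(1−r).
Setting these equal: 2r = −7r + 4, so r = 4/9.

4/9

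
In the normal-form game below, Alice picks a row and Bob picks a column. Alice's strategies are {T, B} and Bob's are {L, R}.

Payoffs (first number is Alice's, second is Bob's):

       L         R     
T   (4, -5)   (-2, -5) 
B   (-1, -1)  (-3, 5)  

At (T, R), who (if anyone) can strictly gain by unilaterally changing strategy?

Alice at (T, R) earns -2; deviating to B yields -3 — not better.
Bob earns -5; deviating to L yields -5 — not better.
Neither player can strictly improve; the profile is a Nash equilibrium.

Neither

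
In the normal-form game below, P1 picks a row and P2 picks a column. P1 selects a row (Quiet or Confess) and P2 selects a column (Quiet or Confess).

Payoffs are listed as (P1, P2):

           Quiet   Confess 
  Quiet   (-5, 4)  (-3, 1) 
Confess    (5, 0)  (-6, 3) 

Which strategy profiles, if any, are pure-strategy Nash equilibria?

(Quiet, Quiet): P1 prefers Confess (5 > -5) — not an equilibrium.
(Quiet, Confess): P2 prefers Quiet (4 > 1) — not an equilibrium.
(Confess, Quiet): P2 prefers Confess (3 > 0) — not an equilibrium.
(Confess, Confess): P1 prefers Quiet (-3 > -6) — not an equilibrium.

none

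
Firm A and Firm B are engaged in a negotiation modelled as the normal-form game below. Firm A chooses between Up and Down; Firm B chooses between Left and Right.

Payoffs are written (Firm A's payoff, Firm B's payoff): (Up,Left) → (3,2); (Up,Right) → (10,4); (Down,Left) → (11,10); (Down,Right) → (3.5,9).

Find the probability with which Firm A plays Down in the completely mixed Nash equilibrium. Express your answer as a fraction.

Let p be the probability that Firm A plays Up. In a completely mixed equilibrium, Firm B must be indifferent between Left and Right.
Firm B's expected payoff from Left is 2p + 10(1−p); from Right it is 4p + 9(1−p).
Setting these equal: −8p + 10 = −5p + 9, so p = 1/3.
Therefore Firm A plays Down with probability 1 − 1/3 = 2/3.

2/3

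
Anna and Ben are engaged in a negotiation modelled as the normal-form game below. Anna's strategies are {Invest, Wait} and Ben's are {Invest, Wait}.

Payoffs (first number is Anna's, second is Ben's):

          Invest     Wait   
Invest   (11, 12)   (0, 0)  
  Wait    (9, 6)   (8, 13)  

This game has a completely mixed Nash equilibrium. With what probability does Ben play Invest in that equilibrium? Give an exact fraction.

Let q be the probability that Ben plays Invest. In a completely mixed equilibrium, Anna must be indifferent between Invest and Wait.
Anna's expected payoff from Invest is 11q; from Wait it is 9q + 8(1−q).
Setting these equal: 11q = q + 8, so q = 4/5.

4/5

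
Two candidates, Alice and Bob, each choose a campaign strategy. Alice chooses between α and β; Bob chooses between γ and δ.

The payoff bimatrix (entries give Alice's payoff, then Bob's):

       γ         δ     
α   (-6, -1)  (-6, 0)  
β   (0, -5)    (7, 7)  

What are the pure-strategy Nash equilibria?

(α, γ): Alice prefers β (0 > -6); Bob prefers δ (0 > -1) — not an equilibrium.
(α, δ): Alice prefers β (7 > -6) — not an equilibrium.
(β, γ): Bob prefers δ (7 > -5) — not an equilibrium.
(β, δ): Alice gets 7 ≥ -6 from α, and Bob gets 7 ≥ -5 from γ — Nash equilibrium.

(β, δ)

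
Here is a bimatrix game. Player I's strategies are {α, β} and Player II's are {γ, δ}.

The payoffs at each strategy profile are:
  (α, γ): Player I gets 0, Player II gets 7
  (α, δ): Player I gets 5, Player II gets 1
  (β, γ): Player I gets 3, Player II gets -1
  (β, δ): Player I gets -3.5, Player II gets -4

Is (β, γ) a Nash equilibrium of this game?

At (β, γ), Player I earns 3; switching to α would give 0, so Player I has no profitable deviation.
Player II earns -1; switching to δ would give -4, so Player II has no profitable deviation.
Neither player can gain by a unilateral deviation, so this profile is a Nash equilibrium.

Yes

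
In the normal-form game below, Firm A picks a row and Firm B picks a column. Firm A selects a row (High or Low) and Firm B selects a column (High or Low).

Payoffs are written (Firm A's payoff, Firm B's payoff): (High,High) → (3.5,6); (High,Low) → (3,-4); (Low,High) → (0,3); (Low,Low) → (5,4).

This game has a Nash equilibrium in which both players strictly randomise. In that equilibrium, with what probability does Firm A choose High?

Let x be the probability that Firm A plays High. In a completely mixed equilibrium, Firm B must be indifferent between High and Low.
Firm B's expected payoff from High is 6x + 3(1−x); from Low it is −4x + 4(1−x).
Setting these equal: 3x + 3 = −8x + 4, so x = 1/11.

1/11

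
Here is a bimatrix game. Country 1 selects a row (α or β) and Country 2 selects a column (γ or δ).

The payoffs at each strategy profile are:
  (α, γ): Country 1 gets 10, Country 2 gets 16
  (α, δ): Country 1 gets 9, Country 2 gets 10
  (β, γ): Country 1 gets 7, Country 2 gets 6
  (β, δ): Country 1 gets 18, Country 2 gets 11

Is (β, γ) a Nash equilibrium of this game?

No

At (β, γ), Country 1 earns 7; switching to α would give 10, so Country 1 would deviate.
Country 2 earns 6; switching to δ would give 11, so Country 2 would deviate.
Since at least one player can profitably deviate, this is not a Nash equilibrium.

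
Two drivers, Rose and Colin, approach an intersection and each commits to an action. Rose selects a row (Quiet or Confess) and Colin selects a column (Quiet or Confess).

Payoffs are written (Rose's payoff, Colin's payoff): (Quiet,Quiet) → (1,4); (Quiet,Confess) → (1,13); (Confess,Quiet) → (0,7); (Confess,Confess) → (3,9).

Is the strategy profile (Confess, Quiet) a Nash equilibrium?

At (Confess, Quiet), Rose earns 0; switching to Quiet would give 1, so Rose would deviate.
Colin earns 7; switching to Confess would give 9, so Colin would deviate.
Since at least one player can profitably deviate, this is not a Nash equilibrium.

No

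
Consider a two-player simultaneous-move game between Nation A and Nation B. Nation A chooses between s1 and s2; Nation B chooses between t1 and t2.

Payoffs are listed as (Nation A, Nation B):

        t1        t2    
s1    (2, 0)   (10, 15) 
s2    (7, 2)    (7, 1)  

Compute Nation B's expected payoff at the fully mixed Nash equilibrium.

15/8

First find x, the probability Nation A plays s1, from Nation B's indifference between t1 and t2: 2(1−x) = 15x + (1−x), giving x = 1/16.
Since Nation B is indifferent in equilibrium, Nation B's expected payoff equals the payoff from either column against (1/16, 15/16). Using t1: 2(15/16) = 15/8.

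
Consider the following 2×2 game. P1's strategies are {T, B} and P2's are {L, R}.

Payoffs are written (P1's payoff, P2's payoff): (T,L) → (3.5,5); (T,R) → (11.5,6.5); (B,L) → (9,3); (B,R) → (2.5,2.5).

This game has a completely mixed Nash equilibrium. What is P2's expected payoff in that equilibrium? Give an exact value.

First find p, the probability P1 plays T, from P2's indifference between L and R: 5p + 3(1−p) = 6.5p + 2.5(1−p), giving p = 1/4.
Since P2 is indifferent in equilibrium, P2's expected payoff equals the payoff from either column against (1/4, 3/4). Using L: 5(1/4) + 3(3/4) = 7/2.

7/2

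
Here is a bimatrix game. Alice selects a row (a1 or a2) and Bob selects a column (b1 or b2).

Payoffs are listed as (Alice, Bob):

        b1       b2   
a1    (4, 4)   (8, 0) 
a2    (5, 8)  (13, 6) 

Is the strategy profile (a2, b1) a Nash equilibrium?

Yes

At (a2, b1), Alice earns 5; switching to a1 would give 4, so Alice has no profitable deviation.
Bob earns 8; switching to b2 would give 6, so Bob has no profitable deviation.
Neither player can gain by a unilateral deviation, so this profile is a Nash equilibrium.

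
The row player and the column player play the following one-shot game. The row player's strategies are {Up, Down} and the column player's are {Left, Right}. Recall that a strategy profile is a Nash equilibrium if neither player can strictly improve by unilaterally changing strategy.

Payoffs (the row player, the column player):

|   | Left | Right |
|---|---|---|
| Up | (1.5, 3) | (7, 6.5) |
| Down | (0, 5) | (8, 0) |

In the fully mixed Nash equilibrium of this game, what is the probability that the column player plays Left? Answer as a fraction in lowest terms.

Let c be the probability that the column player plays Left. In a completely mixed equilibrium, the row player must be indifferent between Up and Down.
The row player's expected payoff from Up is 1.5c + 7(1−c); from Down it is 8(1−c).
Setting these equal: −5.5c + 7 = −8c + 8, so c = 2/5.

2/5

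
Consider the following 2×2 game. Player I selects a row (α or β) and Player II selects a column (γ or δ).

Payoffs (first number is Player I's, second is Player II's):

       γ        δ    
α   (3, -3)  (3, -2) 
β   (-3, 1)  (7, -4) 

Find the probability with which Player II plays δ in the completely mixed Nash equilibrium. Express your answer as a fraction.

3/5

Let c be the probability that Player II plays γ. In a completely mixed equilibrium, Player I must be indifferent between α and β.
Player I's expected payoff from α is 3c + 3(1−c); from β it is −3c + 7(1−c).
Setting these equal: 3 = −10c + 7, so c = 2/5.
Therefore Player II plays δ with probability 1 − 2/5 = 3/5.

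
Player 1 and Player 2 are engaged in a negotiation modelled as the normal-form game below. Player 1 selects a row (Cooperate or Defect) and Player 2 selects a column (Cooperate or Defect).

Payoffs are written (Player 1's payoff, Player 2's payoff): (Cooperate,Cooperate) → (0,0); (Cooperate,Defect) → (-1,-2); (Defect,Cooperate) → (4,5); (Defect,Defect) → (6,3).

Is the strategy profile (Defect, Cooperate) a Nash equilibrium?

Yes

At (Defect, Cooperate), Player 1 earns 4; switching to Cooperate would give 0, so Player 1 has no profitable deviation.
Player 2 earns 5; switching to Defect would give 3, so Player 2 has no profitable deviation.
Neither player can gain by a unilateral deviation, so this profile is a Nash equilibrium.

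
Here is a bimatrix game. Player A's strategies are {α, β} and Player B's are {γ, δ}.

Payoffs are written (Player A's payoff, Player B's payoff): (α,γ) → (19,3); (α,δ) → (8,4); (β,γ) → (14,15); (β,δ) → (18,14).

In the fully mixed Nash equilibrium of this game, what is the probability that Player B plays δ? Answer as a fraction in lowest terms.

Let y be the probability that Player B plays γ. In a completely mixed equilibrium, Player A must be indifferent between α and β.
Player A's expected payoff from α is 19y + 8(1−y); from β it is 14y + 18(1−y).
Setting these equal: 11y + 8 = −4y + 18, so y = 2/3.
Therefore Player B plays δ with probability 1 − 2/3 = 1/3.

1/3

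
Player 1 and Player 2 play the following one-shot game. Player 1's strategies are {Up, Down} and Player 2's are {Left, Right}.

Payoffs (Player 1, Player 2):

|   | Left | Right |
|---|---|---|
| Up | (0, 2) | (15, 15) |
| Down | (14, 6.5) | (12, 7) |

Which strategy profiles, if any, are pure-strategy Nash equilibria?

(Up, Right)

(Up, Left): Player 1 prefers Down (14 > 0); Player 2 prefers Right (15 > 2) — not an equilibrium.
(Up, Right): Player 1 gets 15 ≥ 12 from Down, and Player 2 gets 15 ≥ 2 from Left — Nash equilibrium.
(Down, Left): Player 2 prefers Right (7 > 6.5) — not an equilibrium.
(Down, Right): Player 1 prefers Up (15 > 12) — not an equilibrium.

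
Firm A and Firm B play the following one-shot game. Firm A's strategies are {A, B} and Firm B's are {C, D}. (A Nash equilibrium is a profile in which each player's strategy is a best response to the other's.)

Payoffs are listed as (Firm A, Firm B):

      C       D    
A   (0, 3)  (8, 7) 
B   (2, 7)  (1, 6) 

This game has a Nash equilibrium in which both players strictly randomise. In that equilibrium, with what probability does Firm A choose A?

Let r be the probability that Firm A plays A. In a completely mixed equilibrium, Firm B must be indifferent between C and D.
Firm B's expected payoff from C is 3r + 7(1−r); from D it is 7r + 6(1−r).
Setting these equal: −4r + 7 = r + 6, so r = 1/5.

1/5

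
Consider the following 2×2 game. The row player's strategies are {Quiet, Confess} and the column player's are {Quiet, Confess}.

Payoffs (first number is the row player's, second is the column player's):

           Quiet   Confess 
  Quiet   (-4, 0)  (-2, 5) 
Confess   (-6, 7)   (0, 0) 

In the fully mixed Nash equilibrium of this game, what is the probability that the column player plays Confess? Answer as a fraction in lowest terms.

1/2

Let q be the probability that the column player plays Quiet. In a completely mixed equilibrium, the row player must be indifferent between Quiet and Confess.
The row player's expected payoff from Quiet is −4q − 2(1−q); from Confess it is −6q.
Setting these equal: −2q − 2 = −6q, so q = 1/2.
Therefore the column player plays Confess with probability 1 − 1/2 = 1/2.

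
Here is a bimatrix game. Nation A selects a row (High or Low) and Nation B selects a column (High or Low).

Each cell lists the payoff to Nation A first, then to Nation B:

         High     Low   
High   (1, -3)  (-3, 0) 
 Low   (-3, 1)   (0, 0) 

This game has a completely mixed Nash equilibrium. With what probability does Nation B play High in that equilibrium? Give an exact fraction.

3/7

Let y be the probability that Nation B plays High. In a completely mixed equilibrium, Nation A must be indifferent between High and Low.
Nation A's expected payoff from High is y − 3(1−y); from Low it is −3y.
Setting these equal: 4y − 3 = −3y, so y = 3/7.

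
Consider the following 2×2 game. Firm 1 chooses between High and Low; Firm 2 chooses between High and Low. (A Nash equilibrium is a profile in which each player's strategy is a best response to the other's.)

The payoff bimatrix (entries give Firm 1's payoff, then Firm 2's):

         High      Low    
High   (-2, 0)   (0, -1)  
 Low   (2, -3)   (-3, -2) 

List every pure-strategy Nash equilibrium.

none

(High, High): Firm 1 prefers Low (2 > -2) — not an equilibrium.
(High, Low): Firm 2 prefers High (0 > -1) — not an equilibrium.
(Low, High): Firm 2 prefers Low (-2 > -3) — not an equilibrium.
(Low, Low): Firm 1 prefers High (0 > -3) — not an equilibrium.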